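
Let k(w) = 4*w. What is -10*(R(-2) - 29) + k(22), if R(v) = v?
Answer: 398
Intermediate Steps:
-10*(R(-2) - 29) + k(22) = -10*(-2 - 29) + 4*22 = -10*(-31) + 88 = 310 + 88 = 398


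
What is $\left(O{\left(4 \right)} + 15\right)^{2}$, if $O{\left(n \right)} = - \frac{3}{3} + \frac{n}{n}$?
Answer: $225$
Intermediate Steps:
$O{\left(n \right)} = 0$ ($O{\left(n \right)} = \left(-3\right) \frac{1}{3} + 1 = -1 + 1 = 0$)
$\left(O{\left(4 \right)} + 15\right)^{2} = \left(0 + 15\right)^{2} = 15^{2} = 225$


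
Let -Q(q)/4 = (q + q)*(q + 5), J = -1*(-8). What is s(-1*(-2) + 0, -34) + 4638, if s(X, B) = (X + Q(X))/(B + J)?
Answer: 60349/13 ≈ 4642.2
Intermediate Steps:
J = 8
Q(q) = -8*q*(5 + q) (Q(q) = -4*(q + q)*(q + 5) = -4*2*q*(5 + q) = -8*q*(5 + q))
s(X, B) = (X - 8*X*(5 + X))/(8 + B) (s(X, B) = (X - 8*X*(5 + X))/(B + 8) = (X - 8*X*(5 + X))/(8 + B))
s(-1*(-2) + 0, -34) + 4638 = (-1*(-2) + 0)*(-39 - 8*(-1*(-2) + 0))/(8 - 34) + 4638 = (2 + 0)*(-39 - 8*(2 + 0))/(-26) + 4638 = 2*(-1/26)*(-39 - 8*2) + 4638 = 2*(-1/26)*(-39 - 16) + 4638 = 2*(-1/26)*(-55) + 4638 = 55/13 + 4638 = 60349/13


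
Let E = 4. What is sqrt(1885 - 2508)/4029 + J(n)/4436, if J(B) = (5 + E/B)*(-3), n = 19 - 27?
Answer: -27/8872 + I*sqrt(623)/4029 ≈ -0.0030433 + 0.0061951*I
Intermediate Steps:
n = -8
J(B) = -15 - 12/B (J(B) = (5 + 4/B)*(-3) = -15 - 12/B)
sqrt(1885 - 2508)/4029 + J(n)/4436 = sqrt(1885 - 2508)/4029 + (-15 - 12/(-8))/4436 = sqrt(-623)*(1/4029) + (-15 - 12*(-1/8))*(1/4436) = (I*sqrt(623))*(1/4029) + (-15 + 3/2)*(1/4436) = I*sqrt(623)/4029 - 27/2*1/4436 = I*sqrt(623)/4029 - 27/8872 = -27/8872 + I*sqrt(623)/4029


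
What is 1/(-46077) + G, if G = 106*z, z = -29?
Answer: -141640699/46077 ≈ -3074.0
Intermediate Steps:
G = -3074 (G = 106*(-29) = -3074)
1/(-46077) + G = 1/(-46077) - 3074 = -1/46077 - 3074 = -141640699/46077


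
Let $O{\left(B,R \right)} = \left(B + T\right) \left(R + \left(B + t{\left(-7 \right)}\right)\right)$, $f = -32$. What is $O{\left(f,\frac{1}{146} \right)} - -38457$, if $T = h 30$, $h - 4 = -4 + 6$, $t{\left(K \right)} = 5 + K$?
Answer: $\frac{2440099}{73} \approx 33426.0$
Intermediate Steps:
$h = 6$ ($h = 4 + \left(-4 + 6\right) = 4 + 2 = 6$)
$T = 180$ ($T = 6 \cdot 30 = 180$)
$O{\left(B,R \right)} = \left(180 + B\right) \left(-2 + B + R\right)$ ($O{\left(B,R \right)} = \left(B + 180\right) \left(R + \left(B + \left(5 - 7\right)\right)\right) = \left(180 + B\right) \left(R + \left(B - 2\right)\right) = \left(180 + B\right) \left(R + \left(-2 + B\right)\right) = \left(180 + B\right) \left(-2 + B + R\right)$)
$O{\left(f,\frac{1}{146} \right)} - -38457 = \left(-360 + \left(-32\right)^{2} + 178 \left(-32\right) + \frac{180}{146} - \frac{32}{146}\right) - -38457 = \left(-360 + 1024 - 5696 + 180 \cdot \frac{1}{146} - \frac{16}{73}\right) + 38457 = \left(-360 + 1024 - 5696 + \frac{90}{73} - \frac{16}{73}\right) + 38457 = - \frac{367262}{73} + 38457 = \frac{2440099}{73}$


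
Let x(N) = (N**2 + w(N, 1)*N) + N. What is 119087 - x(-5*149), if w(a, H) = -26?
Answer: -454563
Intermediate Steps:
x(N) = N**2 - 25*N (x(N) = (N**2 - 26*N) + N = N**2 - 25*N)
119087 - x(-5*149) = 119087 - (-5*149)*(-25 - 5*149) = 119087 - (-745)*(-25 - 745) = 119087 - (-745)*(-770) = 119087 - 1*573650 = 119087 - 573650 = -454563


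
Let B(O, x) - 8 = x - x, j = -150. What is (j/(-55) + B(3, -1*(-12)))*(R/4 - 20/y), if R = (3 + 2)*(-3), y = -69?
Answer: -56345/1518 ≈ -37.118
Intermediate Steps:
B(O, x) = 8 (B(O, x) = 8 + (x - x) = 8 + 0 = 8)
R = -15 (R = 5*(-3) = -15)
(j/(-55) + B(3, -1*(-12)))*(R/4 - 20/y) = (-150/(-55) + 8)*(-15/4 - 20/(-69)) = (-150*(-1/55) + 8)*(-15*¼ - 20*(-1/69)) = (30/11 + 8)*(-15/4 + 20/69) = (118/11)*(-955/276) = -56345/1518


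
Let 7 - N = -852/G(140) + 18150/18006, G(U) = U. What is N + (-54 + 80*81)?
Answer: 676223493/105035 ≈ 6438.1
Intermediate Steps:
N = 1268583/105035 (N = 7 - (-852/140 + 18150/18006) = 7 - (-852*1/140 + 18150*(1/18006)) = 7 - (-213/35 + 3025/3001) = 7 - 1*(-533338/105035) = 7 + 533338/105035 = 1268583/105035 ≈ 12.078)
N + (-54 + 80*81) = 1268583/105035 + (-54 + 80*81) = 1268583/105035 + (-54 + 6480) = 1268583/105035 + 6426 = 676223493/105035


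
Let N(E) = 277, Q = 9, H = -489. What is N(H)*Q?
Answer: 2493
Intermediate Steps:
N(H)*Q = 277*9 = 2493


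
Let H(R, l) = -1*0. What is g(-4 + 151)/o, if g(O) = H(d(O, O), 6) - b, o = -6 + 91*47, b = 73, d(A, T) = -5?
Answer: -73/4271 ≈ -0.017092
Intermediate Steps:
H(R, l) = 0
o = 4271 (o = -6 + 4277 = 4271)
g(O) = -73 (g(O) = 0 - 1*73 = 0 - 73 = -73)
g(-4 + 151)/o = -73/4271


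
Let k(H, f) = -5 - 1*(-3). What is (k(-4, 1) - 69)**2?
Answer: 5041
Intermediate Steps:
k(H, f) = -2 (k(H, f) = -5 + 3 = -2)
(k(-4, 1) - 69)**2 = (-2 - 69)**2 = (-71)**2 = 5041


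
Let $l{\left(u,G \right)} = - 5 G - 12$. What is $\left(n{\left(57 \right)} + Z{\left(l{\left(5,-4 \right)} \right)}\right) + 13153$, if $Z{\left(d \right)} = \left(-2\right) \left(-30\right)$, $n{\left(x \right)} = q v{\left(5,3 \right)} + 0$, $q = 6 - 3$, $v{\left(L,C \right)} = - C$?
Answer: $13204$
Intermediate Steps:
$q = 3$ ($q = 6 - 3 = 3$)
$n{\left(x \right)} = -9$ ($n{\left(x \right)} = 3 \left(\left(-1\right) 3\right) + 0 = 3 \left(-3\right) + 0 = -9 + 0 = -9$)
$l{\left(u,G \right)} = -12 - 5 G$
$Z{\left(d \right)} = 60$
$\left(n{\left(57 \right)} + Z{\left(l{\left(5,-4 \right)} \right)}\right) + 13153 = \left(-9 + 60\right) + 13153 = 51 + 13153 = 13204$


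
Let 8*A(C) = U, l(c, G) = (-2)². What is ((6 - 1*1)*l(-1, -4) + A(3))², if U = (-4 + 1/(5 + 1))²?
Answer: 39551521/82944 ≈ 476.85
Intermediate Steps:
l(c, G) = 4
U = 529/36 (U = (-4 + 1/6)² = (-4 + ⅙)² = (-23/6)² = 529/36 ≈ 14.694)
A(C) = 529/288 (A(C) = (⅛)*(529/36) = 529/288)
((6 - 1*1)*l(-1, -4) + A(3))² = ((6 - 1*1)*4 + 529/288)² = ((6 - 1)*4 + 529/288)² = (5*4 + 529/288)² = (20 + 529/288)² = (6289/288)² = 39551521/82944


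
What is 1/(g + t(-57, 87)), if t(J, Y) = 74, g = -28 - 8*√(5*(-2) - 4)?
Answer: 23/1506 + 2*I*√14/753 ≈ 0.015272 + 0.009938*I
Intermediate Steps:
g = -28 - 8*I*√14 (g = -28 - 8*√(-10 - 4) = -28 - 8*I*√14 ≈ -28.0 - 29.933*I)
1/(g + t(-57, 87)) = 1/((-28 - 8*I*√14) + 74) = 1/(46 - 8*I*√14)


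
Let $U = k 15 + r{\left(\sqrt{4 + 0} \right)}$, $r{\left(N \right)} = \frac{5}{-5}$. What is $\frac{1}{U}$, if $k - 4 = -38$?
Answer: $- \frac{1}{511} \approx -0.0019569$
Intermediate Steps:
$k = -34$ ($k = 4 - 38 = -34$)
$r{\left(N \right)} = -1$ ($r{\left(N \right)} = 5 \left(- \frac{1}{5}\right) = -1$)
$U = -511$ ($U = \left(-34\right) 15 - 1 = -510 - 1 = -511$)
$\frac{1}{U} = \frac{1}{-511} = - \frac{1}{511}$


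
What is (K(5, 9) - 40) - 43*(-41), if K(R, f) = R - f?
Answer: 1719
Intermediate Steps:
(K(5, 9) - 40) - 43*(-41) = ((5 - 1*9) - 40) - 43*(-41) = ((5 - 9) - 40) + 1763 = (-4 - 40) + 1763 = -44 + 1763 = 1719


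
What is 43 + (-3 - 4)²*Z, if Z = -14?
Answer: -643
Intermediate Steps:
43 + (-3 - 4)²*Z = 43 + (-3 - 4)²*(-14) = 43 + (-7)²*(-14) = 43 + 49*(-14) = 43 - 686 = -643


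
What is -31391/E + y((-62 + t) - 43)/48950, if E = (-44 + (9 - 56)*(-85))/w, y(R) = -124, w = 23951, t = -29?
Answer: -18401427203437/96700725 ≈ -1.9029e+5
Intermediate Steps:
E = 3951/23951 (E = (-44 + (9 - 56)*(-85))/23951 = (-44 - 47*(-85))*(1/23951) = (-44 + 3995)*(1/23951) = 3951*(1/23951) = 3951/23951 ≈ 0.16496)
-31391/E + y((-62 + t) - 43)/48950 = -31391/3951/23951 - 124/48950 = -31391*23951/3951 - 124*1/48950 = -751845841/3951 - 62/24475 = -18401427203437/96700725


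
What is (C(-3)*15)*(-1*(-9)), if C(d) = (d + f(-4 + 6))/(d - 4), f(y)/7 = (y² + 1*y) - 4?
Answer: -1485/7 ≈ -212.14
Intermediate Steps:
f(y) = -28 + 7*y + 7*y² (f(y) = 7*((y² + 1*y) - 4) = 7*((y² + y) - 4) = 7*((y + y²) - 4) = 7*(-4 + y + y²) = -28 + 7*y + 7*y²)
C(d) = (14 + d)/(-4 + d) (C(d) = (d + (-28 + 7*(-4 + 6) + 7*(-4 + 6)²))/(d - 4) = (d + (-28 + 7*2 + 7*2²))/(-4 + d) = (d + (-28 + 14 + 7*4))/(-4 + d) = (d + (-28 + 14 + 28))/(-4 + d) = (d + 14)/(-4 + d) = (14 + d)/(-4 + d))
(C(-3)*15)*(-1*(-9)) = (((14 - 3)/(-4 - 3))*15)*(-1*(-9)) = ((11/(-7))*15)*9 = (-⅐*11*15)*9 = -11/7*15*9 = -165/7*9 = -1485/7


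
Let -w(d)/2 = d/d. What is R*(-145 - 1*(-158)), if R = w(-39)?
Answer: -26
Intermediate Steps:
w(d) = -2 (w(d) = -2*d/d = -2*1 = -2)
R = -2
R*(-145 - 1*(-158)) = -2*(-145 - 1*(-158)) = -2*(-145 + 158) = -2*13 = -26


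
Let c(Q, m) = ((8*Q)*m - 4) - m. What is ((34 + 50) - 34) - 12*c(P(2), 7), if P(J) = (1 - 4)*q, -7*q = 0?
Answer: 182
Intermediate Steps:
q = 0 (q = -1/7*0 = 0)
P(J) = 0 (P(J) = (1 - 4)*0 = -3*0 = 0)
c(Q, m) = -4 - m + 8*Q*m (c(Q, m) = (8*Q*m - 4) - m = (-4 + 8*Q*m) - m = -4 - m + 8*Q*m)
((34 + 50) - 34) - 12*c(P(2), 7) = ((34 + 50) - 34) - 12*(-4 - 1*7 + 8*0*7) = (84 - 34) - 12*(-4 - 7 + 0) = 50 - 12*(-11) = 50 + 132 = 182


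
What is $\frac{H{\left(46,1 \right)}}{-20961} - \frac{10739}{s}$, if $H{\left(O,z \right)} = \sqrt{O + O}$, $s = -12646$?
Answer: $\frac{10739}{12646} - \frac{2 \sqrt{23}}{20961} \approx 0.84874$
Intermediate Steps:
$H{\left(O,z \right)} = \sqrt{2} \sqrt{O}$ ($H{\left(O,z \right)} = \sqrt{2 O} = \sqrt{2} \sqrt{O}$)
$\frac{H{\left(46,1 \right)}}{-20961} - \frac{10739}{s} = \frac{\sqrt{2} \sqrt{46}}{-20961} - \frac{10739}{-12646} = 2 \sqrt{23} \left(- \frac{1}{20961}\right) - - \frac{10739}{12646} = - \frac{2 \sqrt{23}}{20961} + \frac{10739}{12646} = \frac{10739}{12646} - \frac{2 \sqrt{23}}{20961}$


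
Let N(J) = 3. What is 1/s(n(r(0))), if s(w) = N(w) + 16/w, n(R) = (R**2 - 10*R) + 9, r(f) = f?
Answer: 9/43 ≈ 0.20930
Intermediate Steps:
n(R) = 9 + R**2 - 10*R
s(w) = 3 + 16/w
1/s(n(r(0))) = 1/(3 + 16/(9 + 0**2 - 10*0)) = 1/(3 + 16/(9 + 0 + 0)) = 1/(3 + 16/9) = 1/(43/9) = 9/43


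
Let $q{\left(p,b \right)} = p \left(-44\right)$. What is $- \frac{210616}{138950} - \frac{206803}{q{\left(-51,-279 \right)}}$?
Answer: $- \frac{2086278511}{22271700} \approx -93.674$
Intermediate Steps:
$q{\left(p,b \right)} = - 44 p$
$- \frac{210616}{138950} - \frac{206803}{q{\left(-51,-279 \right)}} = - \frac{210616}{138950} - \frac{206803}{\left(-44\right) \left(-51\right)} = \left(-210616\right) \frac{1}{138950} - \frac{206803}{2244} = - \frac{15044}{9925} - \frac{206803}{2244} = - \frac{2086278511}{22271700}$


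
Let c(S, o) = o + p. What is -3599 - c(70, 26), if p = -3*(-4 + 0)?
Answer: -3637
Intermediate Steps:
p = 12 (p = -3*(-4) = 12)
c(S, o) = 12 + o (c(S, o) = o + 12 = 12 + o)
-3599 - c(70, 26) = -3599 - (12 + 26) = -3599 - 1*38 = -3599 - 38 = -3637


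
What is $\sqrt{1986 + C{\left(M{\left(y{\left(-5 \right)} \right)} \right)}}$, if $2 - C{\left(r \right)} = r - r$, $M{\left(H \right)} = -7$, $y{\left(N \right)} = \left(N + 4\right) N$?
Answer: $2 \sqrt{497} \approx 44.587$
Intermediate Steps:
$y{\left(N \right)} = N \left(4 + N\right)$ ($y{\left(N \right)} = \left(4 + N\right) N = N \left(4 + N\right)$)
$C{\left(r \right)} = 2$ ($C{\left(r \right)} = 2 - \left(r - r\right) = 2 - 0 = 2 + 0 = 2$)
$\sqrt{1986 + C{\left(M{\left(y{\left(-5 \right)} \right)} \right)}} = \sqrt{1986 + 2} = \sqrt{1988} = 2 \sqrt{497}$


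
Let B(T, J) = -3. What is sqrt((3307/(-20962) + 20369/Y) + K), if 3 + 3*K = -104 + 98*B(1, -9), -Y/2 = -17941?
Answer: I*sqrt(42406311605619564834)/564118863 ≈ 11.544*I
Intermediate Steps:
Y = 35882 (Y = -2*(-17941) = 35882)
K = -401/3 (K = -1 + (-104 + 98*(-3))/3 = -1 + (-104 - 294)/3 = -1 + (1/3)*(-398) = -1 - 398/3 = -401/3 ≈ -133.67)
sqrt((3307/(-20962) + 20369/Y) + K) = sqrt((3307/(-20962) + 20369/35882) - 401/3) = sqrt((3307*(-1/20962) + 20369*(1/35882)) - 401/3) = sqrt((-3307/20962 + 20369/35882) - 401/3) = sqrt(77078301/188039621 - 401/3) = sqrt(-75172653118/564118863) = I*sqrt(42406311605619564834)/564118863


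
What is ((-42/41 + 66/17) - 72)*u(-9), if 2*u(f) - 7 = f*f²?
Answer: 17397312/697 ≈ 24960.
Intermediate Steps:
u(f) = 7/2 + f³/2 (u(f) = 7/2 + (f*f²)/2 = 7/2 + f³/2)
((-42/41 + 66/17) - 72)*u(-9) = ((-42/41 + 66/17) - 72)*(7/2 + (½)*(-9)³) = ((-42*1/41 + 66*(1/17)) - 72)*(7/2 + (½)*(-729)) = ((-42/41 + 66/17) - 72)*(7/2 - 729/2) = (1992/697 - 72)*(-361) = -48192/697*(-361) = 17397312/697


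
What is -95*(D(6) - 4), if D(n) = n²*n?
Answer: -20140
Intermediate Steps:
D(n) = n³
-95*(D(6) - 4) = -95*(6³ - 4) = -95*(216 - 4) = -95*212 = -20140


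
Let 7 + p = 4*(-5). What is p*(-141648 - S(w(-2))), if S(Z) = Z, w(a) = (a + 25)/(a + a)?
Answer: 15297363/4 ≈ 3.8243e+6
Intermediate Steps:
w(a) = (25 + a)/(2*a) (w(a) = (25 + a)/((2*a)) = (25 + a)*(1/(2*a)) = (25 + a)/(2*a))
p = -27 (p = -7 + 4*(-5) = -7 - 20 = -27)
p*(-141648 - S(w(-2))) = -27*(-141648 - (25 - 2)/(2*(-2))) = -27*(-141648 - (-1)*23/(2*2)) = -27*(-141648 - 1*(-23/4)) = -27*(-141648 + 23/4) = -27*(-566569/4) = 15297363/4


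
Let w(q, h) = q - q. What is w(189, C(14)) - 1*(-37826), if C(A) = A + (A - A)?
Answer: 37826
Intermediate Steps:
C(A) = A (C(A) = A + 0 = A)
w(q, h) = 0
w(189, C(14)) - 1*(-37826) = 0 - 1*(-37826) = 0 + 37826 = 37826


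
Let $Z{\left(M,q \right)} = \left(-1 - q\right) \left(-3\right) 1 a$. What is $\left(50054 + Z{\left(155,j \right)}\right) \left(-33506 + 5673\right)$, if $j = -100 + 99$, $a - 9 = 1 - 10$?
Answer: $-1393152982$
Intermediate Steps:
$a = 0$ ($a = 9 + \left(1 - 10\right) = 9 - 9 = 0$)
$j = -1$
$Z{\left(M,q \right)} = 0$ ($Z{\left(M,q \right)} = \left(-1 - q\right) \left(-3\right) 1 \cdot 0 = \left(3 + 3 q\right) 1 \cdot 0 = \left(3 + 3 q\right) 0 = 0$)
$\left(50054 + Z{\left(155,j \right)}\right) \left(-33506 + 5673\right) = \left(50054 + 0\right) \left(-33506 + 5673\right) = 50054 \left(-27833\right) = -1393152982$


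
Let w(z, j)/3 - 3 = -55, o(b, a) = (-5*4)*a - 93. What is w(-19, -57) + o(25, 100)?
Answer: -2249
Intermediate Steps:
o(b, a) = -93 - 20*a (o(b, a) = -20*a - 93 = -93 - 20*a)
w(z, j) = -156 (w(z, j) = 9 + 3*(-55) = 9 - 165 = -156)
w(-19, -57) + o(25, 100) = -156 + (-93 - 20*100) = -156 + (-93 - 2000) = -156 - 2093 = -2249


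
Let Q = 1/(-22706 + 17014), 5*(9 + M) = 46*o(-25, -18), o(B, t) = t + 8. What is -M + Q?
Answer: 574891/5692 ≈ 101.00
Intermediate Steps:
o(B, t) = 8 + t
M = -101 (M = -9 + (46*(8 - 18))/5 = -9 + (46*(-10))/5 = -9 + (⅕)*(-460) = -9 - 92 = -101)
Q = -1/5692 (Q = 1/(-5692) = -1/5692 ≈ -0.00017569)
-M + Q = -1*(-101) - 1/5692 = 101 - 1/5692 = 574891/5692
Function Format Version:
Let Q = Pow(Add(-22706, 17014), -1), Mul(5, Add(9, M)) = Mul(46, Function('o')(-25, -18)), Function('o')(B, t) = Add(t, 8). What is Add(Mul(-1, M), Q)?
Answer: Rational(574891, 5692) ≈ 101.00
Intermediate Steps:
Function('o')(B, t) = Add(8, t)
M = -101 (M = Add(-9, Mul(Rational(1, 5), Mul(46, Add(8, -18)))) = Add(-9, Mul(Rational(1, 5), Mul(46, -10))) = Add(-9, Mul(Rational(1, 5), -460)) = Add(-9, -92) = -101)
Q = Rational(-1, 5692) (Q = Pow(-5692, -1) = Rational(-1, 5692) ≈ -0.00017569)
Add(Mul(-1, M), Q) = Add(Mul(-1, -101), Rational(-1, 5692)) = Add(101, Rational(-1, 5692)) = Rational(574891, 5692)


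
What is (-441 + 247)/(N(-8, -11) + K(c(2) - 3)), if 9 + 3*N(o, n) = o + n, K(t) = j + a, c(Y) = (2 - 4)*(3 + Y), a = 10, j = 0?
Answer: -291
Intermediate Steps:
c(Y) = -6 - 2*Y (c(Y) = -2*(3 + Y) = -6 - 2*Y)
K(t) = 10 (K(t) = 0 + 10 = 10)
N(o, n) = -3 + n/3 + o/3 (N(o, n) = -3 + (o + n)/3 = -3 + (n + o)/3 = -3 + (n/3 + o/3) = -3 + n/3 + o/3)
(-441 + 247)/(N(-8, -11) + K(c(2) - 3)) = (-441 + 247)/((-3 + (⅓)*(-11) + (⅓)*(-8)) + 10) = -194/((-3 - 11/3 - 8/3) + 10) = -194/(-28/3 + 10) = -194/⅔ = -194*3/2 = -291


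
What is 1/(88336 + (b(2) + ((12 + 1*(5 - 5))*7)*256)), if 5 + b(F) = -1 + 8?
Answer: 1/109842 ≈ 9.1040e-6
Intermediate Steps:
b(F) = 2 (b(F) = -5 + (-1 + 8) = -5 + 7 = 2)
1/(88336 + (b(2) + ((12 + 1*(5 - 5))*7)*256)) = 1/(88336 + (2 + ((12 + 1*(5 - 5))*7)*256)) = 1/(88336 + (2 + ((12 + 1*0)*7)*256)) = 1/(88336 + (2 + ((12 + 0)*7)*256)) = 1/(88336 + (2 + (12*7)*256)) = 1/(88336 + (2 + 84*256)) = 1/(88336 + (2 + 21504)) = 1/(88336 + 21506) = 1/109842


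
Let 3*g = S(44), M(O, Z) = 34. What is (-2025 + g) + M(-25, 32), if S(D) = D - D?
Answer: -1991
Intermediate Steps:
S(D) = 0
g = 0 (g = (⅓)*0 = 0)
(-2025 + g) + M(-25, 32) = (-2025 + 0) + 34 = -2025 + 34 = -1991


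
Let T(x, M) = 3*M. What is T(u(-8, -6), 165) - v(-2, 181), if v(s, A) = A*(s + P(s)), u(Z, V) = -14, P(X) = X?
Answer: 1219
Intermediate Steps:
v(s, A) = 2*A*s (v(s, A) = A*(s + s) = A*(2*s) = 2*A*s)
T(u(-8, -6), 165) - v(-2, 181) = 3*165 - 2*181*(-2) = 495 - 1*(-724) = 495 + 724 = 1219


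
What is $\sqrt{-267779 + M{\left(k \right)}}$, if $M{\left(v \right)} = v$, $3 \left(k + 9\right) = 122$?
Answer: $\frac{i \sqrt{2409726}}{3} \approx 517.44 i$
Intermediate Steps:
$k = \frac{95}{3}$ ($k = -9 + \frac{1}{3} \cdot 122 = -9 + \frac{122}{3} = \frac{95}{3} \approx 31.667$)
$\sqrt{-267779 + M{\left(k \right)}} = \sqrt{-267779 + \frac{95}{3}} = \sqrt{- \frac{803242}{3}} = \frac{i \sqrt{2409726}}{3}$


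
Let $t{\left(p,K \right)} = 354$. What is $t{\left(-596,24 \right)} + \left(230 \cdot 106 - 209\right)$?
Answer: $24525$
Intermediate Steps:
$t{\left(-596,24 \right)} + \left(230 \cdot 106 - 209\right) = 354 + \left(230 \cdot 106 - 209\right) = 354 + \left(24380 - 209\right) = 354 + 24171 = 24525$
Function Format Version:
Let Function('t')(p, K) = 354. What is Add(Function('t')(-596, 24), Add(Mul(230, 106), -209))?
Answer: 24525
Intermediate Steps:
Add(Function('t')(-596, 24), Add(Mul(230, 106), -209)) = Add(354, Add(Mul(230, 106), -209)) = Add(354, Add(24380, -209)) = Add(354, 24171) = 24525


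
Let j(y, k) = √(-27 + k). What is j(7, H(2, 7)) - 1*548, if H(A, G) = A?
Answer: -548 + 5*I ≈ -548.0 + 5.0*I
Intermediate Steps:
j(7, H(2, 7)) - 1*548 = √(-27 + 2) - 1*548 = √(-25) - 548 = 5*I - 548 = -548 + 5*I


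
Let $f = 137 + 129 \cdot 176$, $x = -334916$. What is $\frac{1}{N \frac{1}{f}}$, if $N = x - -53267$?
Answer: $- \frac{22841}{281649} \approx -0.081097$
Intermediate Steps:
$N = -281649$ ($N = -334916 - -53267 = -334916 + 53267 = -281649$)
$f = 22841$ ($f = 137 + 22704 = 22841$)
$\frac{1}{N \frac{1}{f}} = \frac{1}{\left(-281649\right) \frac{1}{22841}} = \frac{1}{- \frac{281649}{22841}} = - \frac{22841}{281649}$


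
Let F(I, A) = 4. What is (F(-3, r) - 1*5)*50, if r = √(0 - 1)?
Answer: -50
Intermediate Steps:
r = I (r = √(-1) = I ≈ 1.0*I)
(F(-3, r) - 1*5)*50 = (4 - 1*5)*50 = (4 - 5)*50 = -1*50 = -50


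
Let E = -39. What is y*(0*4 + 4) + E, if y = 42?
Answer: 129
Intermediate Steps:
y*(0*4 + 4) + E = 42*(0*4 + 4) - 39 = 42*(0 + 4) - 39 = 42*4 - 39 = 168 - 39 = 129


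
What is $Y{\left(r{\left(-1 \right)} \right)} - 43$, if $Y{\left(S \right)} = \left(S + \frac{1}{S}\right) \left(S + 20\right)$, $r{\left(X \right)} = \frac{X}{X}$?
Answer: $-1$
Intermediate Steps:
$r{\left(X \right)} = 1$
$Y{\left(S \right)} = \left(20 + S\right) \left(S + \frac{1}{S}\right)$ ($Y{\left(S \right)} = \left(S + \frac{1}{S}\right) \left(20 + S\right) = \left(20 + S\right) \left(S + \frac{1}{S}\right)$)
$Y{\left(r{\left(-1 \right)} \right)} - 43 = \left(1 + 1^{2} + 20 \cdot 1 + \frac{20}{1}\right) - 43 = \left(1 + 1 + 20 + 20 \cdot 1\right) - 43 = \left(1 + 1 + 20 + 20\right) - 43 = 42 - 43 = -1$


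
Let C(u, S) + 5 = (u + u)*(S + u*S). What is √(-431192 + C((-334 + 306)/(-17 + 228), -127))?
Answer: I*√19196020141/211 ≈ 656.63*I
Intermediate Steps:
C(u, S) = -5 + 2*u*(S + S*u) (C(u, S) = -5 + (u + u)*(S + u*S) = -5 + (2*u)*(S + S*u) = -5 + 2*u*(S + S*u))
√(-431192 + C((-334 + 306)/(-17 + 228), -127)) = √(-431192 + (-5 + 2*(-127)*((-334 + 306)/(-17 + 228)) + 2*(-127)*((-334 + 306)/(-17 + 228))²)) = √(-431192 + (-5 + 2*(-127)*(-28/211) + 2*(-127)*(-28/211)²)) = √(-431192 + (-5 + 7112/211 + 2*(-127)*(784/44521))) = √(-431192 + (-5 + 7112/211 - 199136/44521)) = √(-431192 + 1078891/44521) = √(-19196020141/44521) = I*√19196020141/211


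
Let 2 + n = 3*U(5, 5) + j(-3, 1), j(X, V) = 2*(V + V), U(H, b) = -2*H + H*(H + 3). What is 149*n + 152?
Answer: 13860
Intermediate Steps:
U(H, b) = -2*H + H*(3 + H)
j(X, V) = 4*V (j(X, V) = 2*(2*V) = 4*V)
n = 92 (n = -2 + (3*(5*(1 + 5)) + 4*1) = -2 + (3*(5*6) + 4) = -2 + (3*30 + 4) = -2 + (90 + 4) = -2 + 94 = 92)
149*n + 152 = 149*92 + 152 = 13708 + 152 = 13860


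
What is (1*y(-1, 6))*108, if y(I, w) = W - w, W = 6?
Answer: 0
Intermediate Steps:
y(I, w) = 6 - w
(1*y(-1, 6))*108 = (1*(6 - 1*6))*108 = (1*(6 - 6))*108 = (1*0)*108 = 0*108 = 0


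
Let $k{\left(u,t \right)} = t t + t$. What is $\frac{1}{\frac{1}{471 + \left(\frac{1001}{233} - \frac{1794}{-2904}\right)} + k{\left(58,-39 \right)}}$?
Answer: $\frac{53669763}{79538701538} \approx 0.00067476$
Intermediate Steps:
$k{\left(u,t \right)} = t + t^{2}$ ($k{\left(u,t \right)} = t^{2} + t = t + t^{2}$)
$\frac{1}{\frac{1}{471 + \left(\frac{1001}{233} - \frac{1794}{-2904}\right)} + k{\left(58,-39 \right)}} = \frac{1}{\frac{1}{471 + \left(\frac{1001}{233} - \frac{1794}{-2904}\right)} - 39 \left(1 - 39\right)} = \frac{1}{\frac{1}{471 + \left(1001 \cdot \frac{1}{233} - - \frac{299}{484}\right)} - -1482} = \frac{1}{\frac{1}{471 + \left(\frac{1001}{233} + \frac{299}{484}\right)} + 1482} = \frac{1}{\frac{1}{471 + \frac{554151}{112772}} + 1482} = \frac{1}{\frac{1}{\frac{53669763}{112772}} + 1482} = \frac{1}{\frac{112772}{53669763} + 1482} = \frac{1}{\frac{79538701538}{53669763}} = \frac{53669763}{79538701538}$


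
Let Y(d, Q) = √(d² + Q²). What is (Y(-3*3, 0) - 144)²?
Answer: 18225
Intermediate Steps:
Y(d, Q) = √(Q² + d²)
(Y(-3*3, 0) - 144)² = (√(0² + (-3*3)²) - 144)² = (√(0 + (-9)²) - 144)² = (√(0 + 81) - 144)² = (√81 - 144)² = (9 - 144)² = (-135)² = 18225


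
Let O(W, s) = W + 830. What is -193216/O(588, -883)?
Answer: -96608/709 ≈ -136.26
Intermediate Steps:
O(W, s) = 830 + W
-193216/O(588, -883) = -193216/(830 + 588) = -193216/1418 = -193216*1/1418 = -96608/709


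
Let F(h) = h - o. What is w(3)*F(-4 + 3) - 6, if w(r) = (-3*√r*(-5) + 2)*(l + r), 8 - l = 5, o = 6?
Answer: -90 - 630*√3 ≈ -1181.2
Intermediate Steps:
l = 3 (l = 8 - 1*5 = 8 - 5 = 3)
F(h) = -6 + h (F(h) = h - 1*6 = h - 6 = -6 + h)
w(r) = (2 + 15*√r)*(3 + r) (w(r) = (-3*√r*(-5) + 2)*(3 + r) = (15*√r + 2)*(3 + r) = (2 + 15*√r)*(3 + r))
w(3)*F(-4 + 3) - 6 = (6 + 2*3 + 15*3^(3/2) + 45*√3)*(-6 + (-4 + 3)) - 6 = (6 + 6 + 15*(3*√3) + 45*√3)*(-6 - 1) - 6 = (6 + 6 + 45*√3 + 45*√3)*(-7) - 6 = (12 + 90*√3)*(-7) - 6 = (-84 - 630*√3) - 6 = -90 - 630*√3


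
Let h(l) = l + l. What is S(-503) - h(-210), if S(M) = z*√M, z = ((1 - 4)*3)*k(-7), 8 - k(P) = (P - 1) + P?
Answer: 420 - 207*I*√503 ≈ 420.0 - 4642.5*I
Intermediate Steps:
k(P) = 9 - 2*P (k(P) = 8 - ((P - 1) + P) = 8 - ((-1 + P) + P) = 8 - (-1 + 2*P) = 8 + (1 - 2*P) = 9 - 2*P)
h(l) = 2*l
z = -207 (z = ((1 - 4)*3)*(9 - 2*(-7)) = (-3*3)*(9 + 14) = -9*23 = -207)
S(M) = -207*√M
S(-503) - h(-210) = -207*I*√503 - 2*(-210) = -207*I*√503 - 1*(-420) = -207*I*√503 + 420 = 420 - 207*I*√503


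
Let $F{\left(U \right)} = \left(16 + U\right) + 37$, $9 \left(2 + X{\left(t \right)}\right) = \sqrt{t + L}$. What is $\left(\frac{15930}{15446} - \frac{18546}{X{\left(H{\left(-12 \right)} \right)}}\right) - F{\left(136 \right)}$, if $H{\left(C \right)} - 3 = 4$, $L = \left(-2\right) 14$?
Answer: $\frac{7567517502}{888145} + \frac{55638 i \sqrt{21}}{115} \approx 8520.6 + 2217.1 i$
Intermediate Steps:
$L = -28$
$H{\left(C \right)} = 7$ ($H{\left(C \right)} = 3 + 4 = 7$)
$X{\left(t \right)} = -2 + \frac{\sqrt{-28 + t}}{9}$ ($X{\left(t \right)} = -2 + \frac{\sqrt{t - 28}}{9} = -2 + \frac{\sqrt{-28 + t}}{9}$)
$F{\left(U \right)} = 53 + U$
$\left(\frac{15930}{15446} - \frac{18546}{X{\left(H{\left(-12 \right)} \right)}}\right) - F{\left(136 \right)} = \left(\frac{15930}{15446} - \frac{18546}{-2 + \frac{\sqrt{-28 + 7}}{9}}\right) - \left(53 + 136\right) = \left(15930 \cdot \frac{1}{15446} - \frac{18546}{-2 + \frac{\sqrt{-21}}{9}}\right) - 189 = \left(\frac{7965}{7723} - \frac{18546}{-2 + \frac{i \sqrt{21}}{9}}\right) - 189 = - \frac{1451682}{7723} - \frac{18546}{-2 + \frac{i \sqrt{21}}{9}}$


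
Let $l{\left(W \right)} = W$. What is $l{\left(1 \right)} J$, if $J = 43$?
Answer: $43$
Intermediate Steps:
$l{\left(1 \right)} J = 1 \cdot 43 = 43$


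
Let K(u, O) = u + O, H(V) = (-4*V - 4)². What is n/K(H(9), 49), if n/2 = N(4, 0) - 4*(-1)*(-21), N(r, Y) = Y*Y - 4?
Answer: -176/1649 ≈ -0.10673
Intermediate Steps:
N(r, Y) = -4 + Y² (N(r, Y) = Y² - 4 = -4 + Y²)
H(V) = (-4 - 4*V)²
K(u, O) = O + u
n = -176 (n = 2*((-4 + 0²) - 4*(-1)*(-21)) = 2*((-4 + 0) + 4*(-21)) = 2*(-4 - 84) = 2*(-88) = -176)
n/K(H(9), 49) = -176/(49 + 16*(1 + 9)²) = -176/(49 + 16*10²) = -176/(49 + 16*100) = -176/(49 + 1600) = -176/1649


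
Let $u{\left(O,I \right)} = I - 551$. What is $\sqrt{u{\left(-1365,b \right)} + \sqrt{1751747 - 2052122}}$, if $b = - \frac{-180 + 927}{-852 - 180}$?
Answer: $\frac{\sqrt{-16279370 + 443760 i \sqrt{1335}}}{172} \approx 10.639 + 25.758 i$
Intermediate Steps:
$b = \frac{249}{344}$ ($b = - \frac{747}{-1032} = - \frac{747 \left(-1\right)}{1032} = \left(-1\right) \left(- \frac{249}{344}\right) = \frac{249}{344} \approx 0.72384$)
$u{\left(O,I \right)} = -551 + I$
$\sqrt{u{\left(-1365,b \right)} + \sqrt{1751747 - 2052122}} = \sqrt{\left(-551 + \frac{249}{344}\right) + \sqrt{1751747 - 2052122}} = \sqrt{- \frac{189295}{344} + \sqrt{-300375}} = \sqrt{- \frac{189295}{344} + 15 i \sqrt{1335}}$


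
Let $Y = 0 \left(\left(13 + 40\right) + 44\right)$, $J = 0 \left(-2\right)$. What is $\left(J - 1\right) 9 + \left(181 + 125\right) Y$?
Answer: $-9$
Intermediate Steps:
$J = 0$
$Y = 0$ ($Y = 0 \left(53 + 44\right) = 0 \cdot 97 = 0$)
$\left(J - 1\right) 9 + \left(181 + 125\right) Y = \left(0 - 1\right) 9 + \left(181 + 125\right) 0 = \left(-1\right) 9 + 306 \cdot 0 = -9 + 0 = -9$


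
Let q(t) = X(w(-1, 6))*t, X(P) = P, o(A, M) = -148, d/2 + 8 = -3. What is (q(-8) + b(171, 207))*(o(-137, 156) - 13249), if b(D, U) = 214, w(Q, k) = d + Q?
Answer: -5332006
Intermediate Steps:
d = -22 (d = -16 + 2*(-3) = -16 - 6 = -22)
w(Q, k) = -22 + Q
q(t) = -23*t (q(t) = (-22 - 1)*t = -23*t)
(q(-8) + b(171, 207))*(o(-137, 156) - 13249) = (-23*(-8) + 214)*(-148 - 13249) = (184 + 214)*(-13397) = 398*(-13397) = -5332006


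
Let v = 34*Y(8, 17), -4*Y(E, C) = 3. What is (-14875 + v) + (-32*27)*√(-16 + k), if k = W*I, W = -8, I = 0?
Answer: -29801/2 - 3456*I ≈ -14901.0 - 3456.0*I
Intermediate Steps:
Y(E, C) = -¾ (Y(E, C) = -¼*3 = -¾)
v = -51/2 (v = 34*(-¾) = -51/2 ≈ -25.500)
k = 0 (k = -8*0 = 0)
(-14875 + v) + (-32*27)*√(-16 + k) = (-14875 - 51/2) + (-32*27)*√(-16 + 0) = -29801/2 - 3456*I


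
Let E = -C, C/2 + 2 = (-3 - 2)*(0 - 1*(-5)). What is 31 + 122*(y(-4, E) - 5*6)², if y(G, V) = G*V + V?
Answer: 4497439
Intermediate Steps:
C = -54 (C = -4 + 2*((-3 - 2)*(0 - 1*(-5))) = -4 + 2*(-5*(0 + 5)) = -4 + 2*(-5*5) = -4 + 2*(-25) = -4 - 50 = -54)
E = 54 (E = -1*(-54) = 54)
y(G, V) = V + G*V
31 + 122*(y(-4, E) - 5*6)² = 31 + 122*(54*(1 - 4) - 5*6)² = 31 + 122*(54*(-3) - 30)² = 31 + 122*(-162 - 30)² = 31 + 122*(-192)² = 31 + 122*36864 = 31 + 4497408 = 4497439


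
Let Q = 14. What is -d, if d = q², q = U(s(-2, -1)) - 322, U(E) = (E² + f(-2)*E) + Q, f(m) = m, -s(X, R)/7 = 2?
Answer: -7056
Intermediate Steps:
s(X, R) = -14 (s(X, R) = -7*2 = -14)
U(E) = 14 + E² - 2*E (U(E) = (E² - 2*E) + 14 = 14 + E² - 2*E)
q = -84 (q = (14 + (-14)² - 2*(-14)) - 322 = (14 + 196 + 28) - 322 = 238 - 322 = -84)
d = 7056 (d = (-84)² = 7056)
-d = -1*7056 = -7056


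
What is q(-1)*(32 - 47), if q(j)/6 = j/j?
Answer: -90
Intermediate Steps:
q(j) = 6 (q(j) = 6*(j/j) = 6*1 = 6)
q(-1)*(32 - 47) = 6*(32 - 47) = 6*(-15) = -90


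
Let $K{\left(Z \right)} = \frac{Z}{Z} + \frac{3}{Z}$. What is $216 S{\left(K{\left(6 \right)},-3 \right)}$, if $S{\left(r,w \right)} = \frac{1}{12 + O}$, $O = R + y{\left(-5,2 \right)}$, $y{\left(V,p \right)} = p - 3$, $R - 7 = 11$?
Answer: $\frac{216}{29} \approx 7.4483$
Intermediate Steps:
$R = 18$ ($R = 7 + 11 = 18$)
$y{\left(V,p \right)} = -3 + p$
$O = 17$ ($O = 18 + \left(-3 + 2\right) = 18 - 1 = 17$)
$K{\left(Z \right)} = 1 + \frac{3}{Z}$
$S{\left(r,w \right)} = \frac{1}{29}$ ($S{\left(r,w \right)} = \frac{1}{12 + 17} = \frac{1}{29}$)
$216 S{\left(K{\left(6 \right)},-3 \right)} = 216 \cdot \frac{1}{29} = \frac{216}{29}$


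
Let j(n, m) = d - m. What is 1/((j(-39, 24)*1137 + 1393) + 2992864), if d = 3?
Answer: 1/2970380 ≈ 3.3666e-7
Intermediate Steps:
j(n, m) = 3 - m
1/((j(-39, 24)*1137 + 1393) + 2992864) = 1/(((3 - 1*24)*1137 + 1393) + 2992864) = 1/(((3 - 24)*1137 + 1393) + 2992864) = 1/((-21*1137 + 1393) + 2992864) = 1/((-23877 + 1393) + 2992864) = 1/(-22484 + 2992864) = 1/2970380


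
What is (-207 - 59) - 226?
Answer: -492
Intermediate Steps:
(-207 - 59) - 226 = -266 - 226 = -492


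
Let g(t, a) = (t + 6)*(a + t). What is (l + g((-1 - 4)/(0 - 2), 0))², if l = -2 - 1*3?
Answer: 4225/16 ≈ 264.06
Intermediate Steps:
g(t, a) = (6 + t)*(a + t)
l = -5 (l = -2 - 3 = -5)
(l + g((-1 - 4)/(0 - 2), 0))² = (-5 + (((-1 - 4)/(0 - 2))² + 6*0 + 6*((-1 - 4)/(0 - 2)) + 0*((-1 - 4)/(0 - 2))))² = (-5 + ((-5/(-2))² + 0 + 6*(-5/(-2)) + 0*(-5/(-2))))² = (-5 + ((-5*(-½))² + 0 + 6*(-5*(-½)) + 0*(-5*(-½))))² = (-5 + ((5/2)² + 0 + 6*(5/2) + 0*(5/2)))² = (-5 + (25/4 + 0 + 15 + 0))² = (-5 + 85/4)² = (65/4)² = 4225/16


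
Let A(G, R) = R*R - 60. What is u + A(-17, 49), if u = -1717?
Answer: 624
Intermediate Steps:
A(G, R) = -60 + R**2 (A(G, R) = R**2 - 60 = -60 + R**2)
u + A(-17, 49) = -1717 + (-60 + 49**2) = -1717 + (-60 + 2401) = -1717 + 2341 = 624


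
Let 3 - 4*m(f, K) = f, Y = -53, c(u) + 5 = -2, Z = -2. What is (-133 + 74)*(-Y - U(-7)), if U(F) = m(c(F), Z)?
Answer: -5959/2 ≈ -2979.5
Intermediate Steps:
c(u) = -7 (c(u) = -5 - 2 = -7)
m(f, K) = 3/4 - f/4
U(F) = 5/2 (U(F) = 3/4 - 1/4*(-7) = 3/4 + 7/4 = 5/2)
(-133 + 74)*(-Y - U(-7)) = (-133 + 74)*(-1*(-53) - 1*5/2) = -59*(53 - 5/2) = -59*101/2 = -5959/2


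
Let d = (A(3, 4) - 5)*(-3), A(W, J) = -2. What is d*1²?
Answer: 21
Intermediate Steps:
d = 21 (d = (-2 - 5)*(-3) = -7*(-3) = 21)
d*1² = 21*1² = 21*1 = 21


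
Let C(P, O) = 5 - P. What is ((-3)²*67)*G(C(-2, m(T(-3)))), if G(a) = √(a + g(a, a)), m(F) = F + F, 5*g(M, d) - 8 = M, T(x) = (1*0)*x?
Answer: 603*√10 ≈ 1906.9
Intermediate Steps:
T(x) = 0 (T(x) = 0*x = 0)
g(M, d) = 8/5 + M/5
m(F) = 2*F
G(a) = √(8/5 + 6*a/5) (G(a) = √(a + (8/5 + a/5)) = √(8/5 + 6*a/5))
((-3)²*67)*G(C(-2, m(T(-3)))) = ((-3)²*67)*(√(40 + 30*(5 - 1*(-2)))/5) = (9*67)*(√(40 + 30*(5 + 2))/5) = 603*(√(40 + 30*7)/5) = 603*(√(40 + 210)/5) = 603*(√250/5) = 603*((5*√10)/5) = 603*√10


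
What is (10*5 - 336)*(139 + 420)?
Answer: -159874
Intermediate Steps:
(10*5 - 336)*(139 + 420) = (50 - 336)*559 = -286*559 = -159874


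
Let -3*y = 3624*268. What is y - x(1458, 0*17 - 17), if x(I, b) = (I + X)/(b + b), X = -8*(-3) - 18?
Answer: -5502916/17 ≈ -3.2370e+5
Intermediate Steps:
X = 6 (X = 24 - 18 = 6)
x(I, b) = (6 + I)/(2*b) (x(I, b) = (I + 6)/(b + b) = (6 + I)/((2*b)) = (6 + I)*(1/(2*b)) = (6 + I)/(2*b))
y = -323744 (y = -1208*268 = -⅓*971232 = -323744)
y - x(1458, 0*17 - 17) = -323744 - (6 + 1458)/(2*(0*17 - 17)) = -323744 - 1464/(2*(0 - 17)) = -323744 - 1464/(2*(-17)) = -323744 - (-1)*1464/(2*17) = -323744 - 1*(-732/17) = -323744 + 732/17 = -5502916/17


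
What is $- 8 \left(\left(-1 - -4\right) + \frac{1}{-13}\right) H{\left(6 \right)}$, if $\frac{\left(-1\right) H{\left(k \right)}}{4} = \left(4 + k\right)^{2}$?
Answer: $\frac{121600}{13} \approx 9353.8$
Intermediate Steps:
$H{\left(k \right)} = - 4 \left(4 + k\right)^{2}$
$- 8 \left(\left(-1 - -4\right) + \frac{1}{-13}\right) H{\left(6 \right)} = - 8 \left(\left(-1 - -4\right) + \frac{1}{-13}\right) \left(- 4 \left(4 + 6\right)^{2}\right) = - 8 \left(\left(-1 + 4\right) - \frac{1}{13}\right) \left(- 4 \cdot 10^{2}\right) = - 8 \left(3 - \frac{1}{13}\right) \left(\left(-4\right) 100\right) = - 8 \cdot \frac{38}{13} \left(-400\right) = \left(-8\right) \left(- \frac{15200}{13}\right) = \frac{121600}{13}$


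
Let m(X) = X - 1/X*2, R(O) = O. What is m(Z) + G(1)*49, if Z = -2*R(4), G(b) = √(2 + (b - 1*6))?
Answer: -31/4 + 49*I*√3 ≈ -7.75 + 84.87*I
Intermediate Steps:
G(b) = √(-4 + b) (G(b) = √(2 + (b - 6)) = √(2 + (-6 + b)) = √(-4 + b))
Z = -8 (Z = -2*4 = -8)
m(X) = X - 2/X
m(Z) + G(1)*49 = (-8 - 2/(-8)) + √(-4 + 1)*49 = (-8 - 2*(-⅛)) + √(-3)*49 = (-8 + ¼) + (I*√3)*49 = -31/4 + 49*I*√3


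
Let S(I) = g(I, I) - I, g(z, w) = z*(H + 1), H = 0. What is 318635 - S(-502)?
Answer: 318635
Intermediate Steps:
g(z, w) = z (g(z, w) = z*(0 + 1) = z*1 = z)
S(I) = 0 (S(I) = I - I = 0)
318635 - S(-502) = 318635 - 1*0 = 318635 + 0 = 318635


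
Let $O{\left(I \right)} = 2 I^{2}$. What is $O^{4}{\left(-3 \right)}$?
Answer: $104976$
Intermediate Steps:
$O^{4}{\left(-3 \right)} = \left(2 \left(-3\right)^{2}\right)^{4} = \left(2 \cdot 9\right)^{4} = 18^{4} = 104976$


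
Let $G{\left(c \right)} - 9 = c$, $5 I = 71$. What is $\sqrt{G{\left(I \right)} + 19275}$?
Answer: $\frac{\sqrt{482455}}{5} \approx 138.92$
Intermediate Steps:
$I = \frac{71}{5}$ ($I = \frac{1}{5} \cdot 71 = \frac{71}{5} \approx 14.2$)
$G{\left(c \right)} = 9 + c$
$\sqrt{G{\left(I \right)} + 19275} = \sqrt{\left(9 + \frac{71}{5}\right) + 19275} = \sqrt{\frac{116}{5} + 19275} = \sqrt{\frac{96491}{5}} = \frac{\sqrt{482455}}{5}$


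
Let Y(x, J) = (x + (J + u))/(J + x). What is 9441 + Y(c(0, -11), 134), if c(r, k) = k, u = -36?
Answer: 387110/41 ≈ 9441.7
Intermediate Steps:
Y(x, J) = (-36 + J + x)/(J + x) (Y(x, J) = (x + (J - 36))/(J + x) = (x + (-36 + J))/(J + x) = (-36 + J + x)/(J + x))
9441 + Y(c(0, -11), 134) = 9441 + (-36 + 134 - 11)/(134 - 11) = 9441 + 87/123 = 9441 + (1/123)*87 = 9441 + 29/41 = 387110/41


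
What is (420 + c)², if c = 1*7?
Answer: 182329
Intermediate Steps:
c = 7
(420 + c)² = (420 + 7)² = 427² = 182329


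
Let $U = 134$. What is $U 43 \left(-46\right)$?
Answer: $-265052$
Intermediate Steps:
$U 43 \left(-46\right) = 134 \cdot 43 \left(-46\right) = 5762 \left(-46\right) = -265052$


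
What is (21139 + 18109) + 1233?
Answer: 40481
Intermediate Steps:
(21139 + 18109) + 1233 = 39248 + 1233 = 40481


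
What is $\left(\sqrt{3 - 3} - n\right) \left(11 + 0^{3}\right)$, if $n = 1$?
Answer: $-11$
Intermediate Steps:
$\left(\sqrt{3 - 3} - n\right) \left(11 + 0^{3}\right) = \left(\sqrt{3 - 3} - 1\right) \left(11 + 0^{3}\right) = \left(\sqrt{0} - 1\right) \left(11 + 0\right) = \left(0 - 1\right) 11 = \left(-1\right) 11 = -11$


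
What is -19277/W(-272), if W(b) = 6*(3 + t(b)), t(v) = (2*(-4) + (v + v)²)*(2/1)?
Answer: -19277/3551154 ≈ -0.0054284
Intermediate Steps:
t(v) = -16 + 8*v² (t(v) = (-8 + (2*v)²)*(2*1) = (-8 + 4*v²)*2 = -16 + 8*v²)
W(b) = -78 + 48*b² (W(b) = 6*(3 + (-16 + 8*b²)) = 6*(-13 + 8*b²) = -78 + 48*b²)
-19277/W(-272) = -19277/(-78 + 48*(-272)²) = -19277/(-78 + 48*73984) = -19277/(-78 + 3551232) = -19277/3551154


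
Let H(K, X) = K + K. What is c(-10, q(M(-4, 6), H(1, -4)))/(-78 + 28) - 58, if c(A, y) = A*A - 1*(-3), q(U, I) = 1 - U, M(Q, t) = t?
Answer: -3003/50 ≈ -60.060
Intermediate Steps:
H(K, X) = 2*K
c(A, y) = 3 + A² (c(A, y) = A² + 3 = 3 + A²)
c(-10, q(M(-4, 6), H(1, -4)))/(-78 + 28) - 58 = (3 + (-10)²)/(-78 + 28) - 58 = (3 + 100)/(-50) - 58 = 103*(-1/50) - 58 = -103/50 - 58 = -3003/50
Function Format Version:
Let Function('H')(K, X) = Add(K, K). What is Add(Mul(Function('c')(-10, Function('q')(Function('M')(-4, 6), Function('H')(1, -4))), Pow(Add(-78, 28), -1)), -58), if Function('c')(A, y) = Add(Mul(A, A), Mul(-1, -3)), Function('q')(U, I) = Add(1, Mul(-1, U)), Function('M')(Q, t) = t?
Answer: Rational(-3003, 50) ≈ -60.060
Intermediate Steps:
Function('H')(K, X) = Mul(2, K)
Function('c')(A, y) = Add(3, Pow(A, 2)) (Function('c')(A, y) = Add(Pow(A, 2), 3) = Add(3, Pow(A, 2)))
Add(Mul(Function('c')(-10, Function('q')(Function('M')(-4, 6), Function('H')(1, -4))), Pow(Add(-78, 28), -1)), -58) = Add(Mul(Add(3, Pow(-10, 2)), Pow(Add(-78, 28), -1)), -58) = Add(Mul(Add(3, 100), Pow(-50, -1)), -58) = Add(Mul(103, Rational(-1, 50)), -58) = Add(Rational(-103, 50), -58) = Rational(-3003, 50)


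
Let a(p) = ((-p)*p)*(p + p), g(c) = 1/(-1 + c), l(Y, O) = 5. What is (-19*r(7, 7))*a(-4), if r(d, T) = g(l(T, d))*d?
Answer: -4256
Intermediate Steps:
a(p) = -2*p³ (a(p) = (-p²)*(2*p) = -2*p³)
r(d, T) = d/4 (r(d, T) = d/(-1 + 5) = d/4)
(-19*r(7, 7))*a(-4) = (-19*7/4)*(-2*(-4)³) = (-19*7/4)*(-2*(-64)) = -133/4*128 = -4256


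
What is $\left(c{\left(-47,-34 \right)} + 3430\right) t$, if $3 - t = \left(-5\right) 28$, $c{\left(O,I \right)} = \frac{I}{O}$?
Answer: $\frac{23057892}{47} \approx 4.9059 \cdot 10^{5}$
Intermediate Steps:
$t = 143$ ($t = 3 - \left(-5\right) 28 = 3 - -140 = 3 + 140 = 143$)
$\left(c{\left(-47,-34 \right)} + 3430\right) t = \left(- \frac{34}{-47} + 3430\right) 143 = \left(\left(-34\right) \left(- \frac{1}{47}\right) + 3430\right) 143 = \left(\frac{34}{47} + 3430\right) 143 = \frac{161244}{47} \cdot 143 = \frac{23057892}{47}$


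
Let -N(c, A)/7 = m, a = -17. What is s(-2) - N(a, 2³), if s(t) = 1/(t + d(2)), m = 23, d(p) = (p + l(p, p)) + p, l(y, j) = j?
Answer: 645/4 ≈ 161.25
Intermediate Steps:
d(p) = 3*p (d(p) = (p + p) + p = 2*p + p = 3*p)
N(c, A) = -161 (N(c, A) = -7*23 = -161)
s(t) = 1/(6 + t) (s(t) = 1/(t + 3*2) = 1/(t + 6) = 1/(6 + t))
s(-2) - N(a, 2³) = 1/(6 - 2) - 1*(-161) = 1/4 + 161 = ¼ + 161 = 645/4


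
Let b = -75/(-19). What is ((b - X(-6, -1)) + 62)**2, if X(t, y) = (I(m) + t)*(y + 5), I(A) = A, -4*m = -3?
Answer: 2729104/361 ≈ 7559.8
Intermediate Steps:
m = 3/4 (m = -1/4*(-3) = 3/4 ≈ 0.75000)
b = 75/19 (b = -75*(-1/19) = 75/19 ≈ 3.9474)
X(t, y) = (5 + y)*(3/4 + t) (X(t, y) = (3/4 + t)*(y + 5) = (3/4 + t)*(5 + y) = (5 + y)*(3/4 + t))
((b - X(-6, -1)) + 62)**2 = ((75/19 - (15/4 + 5*(-6) + (3/4)*(-1) - 6*(-1))) + 62)**2 = ((75/19 - (15/4 - 30 - 3/4 + 6)) + 62)**2 = ((75/19 - 1*(-21)) + 62)**2 = ((75/19 + 21) + 62)**2 = (474/19 + 62)**2 = (1652/19)**2 = 2729104/361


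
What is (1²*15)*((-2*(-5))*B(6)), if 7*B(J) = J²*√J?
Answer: 5400*√6/7 ≈ 1889.6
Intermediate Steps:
B(J) = J^(5/2)/7 (B(J) = (J²*√J)/7 = J^(5/2)/7)
(1²*15)*((-2*(-5))*B(6)) = (1²*15)*((-2*(-5))*(6^(5/2)/7)) = (1*15)*(10*((36*√6)/7)) = 15*(10*(36*√6/7)) = 15*(360*√6/7) = 5400*√6/7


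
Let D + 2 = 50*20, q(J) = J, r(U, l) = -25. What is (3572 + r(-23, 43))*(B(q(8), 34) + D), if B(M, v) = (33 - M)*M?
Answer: 4249306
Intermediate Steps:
B(M, v) = M*(33 - M)
D = 998 (D = -2 + 50*20 = -2 + 1000 = 998)
(3572 + r(-23, 43))*(B(q(8), 34) + D) = (3572 - 25)*(8*(33 - 1*8) + 998) = 3547*(8*(33 - 8) + 998) = 3547*(8*25 + 998) = 3547*(200 + 998) = 3547*1198 = 4249306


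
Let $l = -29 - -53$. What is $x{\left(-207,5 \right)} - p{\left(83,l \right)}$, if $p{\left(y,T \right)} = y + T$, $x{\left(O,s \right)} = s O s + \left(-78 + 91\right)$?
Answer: $-5269$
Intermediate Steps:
$x{\left(O,s \right)} = 13 + O s^{2}$ ($x{\left(O,s \right)} = O s s + 13 = O s^{2} + 13 = 13 + O s^{2}$)
$l = 24$ ($l = -29 + 53 = 24$)
$p{\left(y,T \right)} = T + y$
$x{\left(-207,5 \right)} - p{\left(83,l \right)} = \left(13 - 207 \cdot 5^{2}\right) - \left(24 + 83\right) = \left(13 - 5175\right) - 107 = -5162 - 107 = -5269$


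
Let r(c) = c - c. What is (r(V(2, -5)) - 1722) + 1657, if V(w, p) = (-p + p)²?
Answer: -65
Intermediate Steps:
V(w, p) = 0 (V(w, p) = 0² = 0)
r(c) = 0
(r(V(2, -5)) - 1722) + 1657 = (0 - 1722) + 1657 = -1722 + 1657 = -65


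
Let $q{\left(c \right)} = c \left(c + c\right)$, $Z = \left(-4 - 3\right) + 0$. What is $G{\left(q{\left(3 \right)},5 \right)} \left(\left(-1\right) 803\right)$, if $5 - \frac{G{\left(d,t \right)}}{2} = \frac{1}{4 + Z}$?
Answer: $- \frac{25696}{3} \approx -8565.3$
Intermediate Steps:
$Z = -7$ ($Z = -7 + 0 = -7$)
$q{\left(c \right)} = 2 c^{2}$ ($q{\left(c \right)} = c 2 c = 2 c^{2}$)
$G{\left(d,t \right)} = \frac{32}{3}$ ($G{\left(d,t \right)} = 10 - \frac{2}{4 - 7} = 10 - \frac{2}{-3} = 10 - - \frac{2}{3} = 10 + \frac{2}{3} = \frac{32}{3}$)
$G{\left(q{\left(3 \right)},5 \right)} \left(\left(-1\right) 803\right) = \frac{32 \left(\left(-1\right) 803\right)}{3} = \frac{32}{3} \left(-803\right) = - \frac{25696}{3}$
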